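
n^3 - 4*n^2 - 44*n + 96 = (n - 8)*(n - 2)*(n + 6)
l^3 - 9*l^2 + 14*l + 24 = (l - 6)*(l - 4)*(l + 1)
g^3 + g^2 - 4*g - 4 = (g - 2)*(g + 1)*(g + 2)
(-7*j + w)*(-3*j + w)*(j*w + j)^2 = 21*j^4*w^2 + 42*j^4*w + 21*j^4 - 10*j^3*w^3 - 20*j^3*w^2 - 10*j^3*w + j^2*w^4 + 2*j^2*w^3 + j^2*w^2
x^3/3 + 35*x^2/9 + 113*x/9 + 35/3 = (x/3 + 1)*(x + 5/3)*(x + 7)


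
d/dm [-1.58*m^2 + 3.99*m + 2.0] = 3.99 - 3.16*m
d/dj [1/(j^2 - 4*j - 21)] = 2*(2 - j)/(-j^2 + 4*j + 21)^2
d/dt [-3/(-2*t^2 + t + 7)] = 3*(1 - 4*t)/(-2*t^2 + t + 7)^2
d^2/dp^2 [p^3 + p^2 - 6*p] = 6*p + 2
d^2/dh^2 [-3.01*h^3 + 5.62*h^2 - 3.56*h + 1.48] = 11.24 - 18.06*h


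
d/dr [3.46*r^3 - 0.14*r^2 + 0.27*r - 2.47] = 10.38*r^2 - 0.28*r + 0.27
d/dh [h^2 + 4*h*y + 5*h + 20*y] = 2*h + 4*y + 5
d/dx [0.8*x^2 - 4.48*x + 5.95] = 1.6*x - 4.48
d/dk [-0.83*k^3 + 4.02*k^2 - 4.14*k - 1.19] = -2.49*k^2 + 8.04*k - 4.14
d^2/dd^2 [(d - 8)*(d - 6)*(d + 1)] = 6*d - 26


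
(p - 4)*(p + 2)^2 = p^3 - 12*p - 16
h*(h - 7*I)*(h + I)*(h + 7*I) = h^4 + I*h^3 + 49*h^2 + 49*I*h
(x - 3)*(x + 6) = x^2 + 3*x - 18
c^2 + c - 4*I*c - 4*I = (c + 1)*(c - 4*I)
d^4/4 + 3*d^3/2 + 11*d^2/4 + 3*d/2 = d*(d/4 + 1/2)*(d + 1)*(d + 3)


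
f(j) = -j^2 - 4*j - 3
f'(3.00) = -10.00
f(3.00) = -24.00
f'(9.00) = -22.00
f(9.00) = -120.00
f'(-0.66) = -2.68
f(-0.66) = -0.80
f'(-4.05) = 4.10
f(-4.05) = -3.20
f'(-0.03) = -3.94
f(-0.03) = -2.88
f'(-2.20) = 0.40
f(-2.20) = 0.96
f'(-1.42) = -1.16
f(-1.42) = 0.66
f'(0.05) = -4.10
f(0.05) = -3.20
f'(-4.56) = 5.12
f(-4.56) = -5.55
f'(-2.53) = 1.06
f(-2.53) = 0.72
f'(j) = -2*j - 4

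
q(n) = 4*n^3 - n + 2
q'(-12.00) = 1727.00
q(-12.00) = -6898.00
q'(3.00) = 107.00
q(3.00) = 107.00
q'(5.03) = 302.61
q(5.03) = 506.02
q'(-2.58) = 78.88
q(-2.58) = -64.11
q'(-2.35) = 65.27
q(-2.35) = -47.56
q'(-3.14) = 117.32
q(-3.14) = -118.70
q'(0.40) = 0.92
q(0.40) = 1.86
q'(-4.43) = 234.50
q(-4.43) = -341.32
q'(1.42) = 23.20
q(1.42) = 12.03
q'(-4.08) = 198.76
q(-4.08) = -265.59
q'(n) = 12*n^2 - 1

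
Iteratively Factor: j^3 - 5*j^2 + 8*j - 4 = (j - 1)*(j^2 - 4*j + 4) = (j - 2)*(j - 1)*(j - 2)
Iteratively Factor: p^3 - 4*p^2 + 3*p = (p - 3)*(p^2 - p) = (p - 3)*(p - 1)*(p)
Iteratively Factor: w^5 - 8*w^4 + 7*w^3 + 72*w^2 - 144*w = (w - 4)*(w^4 - 4*w^3 - 9*w^2 + 36*w) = w*(w - 4)*(w^3 - 4*w^2 - 9*w + 36) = w*(w - 4)^2*(w^2 - 9) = w*(w - 4)^2*(w + 3)*(w - 3)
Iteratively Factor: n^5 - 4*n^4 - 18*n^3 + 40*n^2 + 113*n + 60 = (n - 4)*(n^4 - 18*n^2 - 32*n - 15) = (n - 4)*(n + 3)*(n^3 - 3*n^2 - 9*n - 5) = (n - 5)*(n - 4)*(n + 3)*(n^2 + 2*n + 1) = (n - 5)*(n - 4)*(n + 1)*(n + 3)*(n + 1)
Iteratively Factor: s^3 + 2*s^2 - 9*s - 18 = (s + 2)*(s^2 - 9) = (s + 2)*(s + 3)*(s - 3)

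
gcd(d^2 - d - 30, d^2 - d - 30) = d^2 - d - 30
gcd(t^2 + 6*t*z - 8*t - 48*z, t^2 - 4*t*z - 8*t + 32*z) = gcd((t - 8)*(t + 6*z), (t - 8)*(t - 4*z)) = t - 8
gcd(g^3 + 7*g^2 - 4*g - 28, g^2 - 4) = g^2 - 4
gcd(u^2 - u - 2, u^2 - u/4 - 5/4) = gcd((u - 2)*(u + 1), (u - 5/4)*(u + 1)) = u + 1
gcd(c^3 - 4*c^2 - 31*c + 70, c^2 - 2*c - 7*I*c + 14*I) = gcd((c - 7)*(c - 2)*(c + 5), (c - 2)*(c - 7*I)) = c - 2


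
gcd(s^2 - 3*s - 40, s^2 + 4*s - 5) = s + 5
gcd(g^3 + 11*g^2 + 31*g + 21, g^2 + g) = g + 1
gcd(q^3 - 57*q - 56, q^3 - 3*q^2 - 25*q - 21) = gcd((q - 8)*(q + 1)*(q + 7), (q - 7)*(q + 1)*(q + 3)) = q + 1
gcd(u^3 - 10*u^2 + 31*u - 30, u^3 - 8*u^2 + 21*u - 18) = u^2 - 5*u + 6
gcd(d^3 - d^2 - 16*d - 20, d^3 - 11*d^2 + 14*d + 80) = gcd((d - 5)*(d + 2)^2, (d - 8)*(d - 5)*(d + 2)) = d^2 - 3*d - 10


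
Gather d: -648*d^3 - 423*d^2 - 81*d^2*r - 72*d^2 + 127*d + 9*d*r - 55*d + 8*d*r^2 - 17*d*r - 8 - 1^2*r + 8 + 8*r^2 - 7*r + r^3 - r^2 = -648*d^3 + d^2*(-81*r - 495) + d*(8*r^2 - 8*r + 72) + r^3 + 7*r^2 - 8*r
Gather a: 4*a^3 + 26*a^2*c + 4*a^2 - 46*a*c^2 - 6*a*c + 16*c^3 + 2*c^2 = 4*a^3 + a^2*(26*c + 4) + a*(-46*c^2 - 6*c) + 16*c^3 + 2*c^2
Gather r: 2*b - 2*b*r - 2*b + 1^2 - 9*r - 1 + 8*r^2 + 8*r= 8*r^2 + r*(-2*b - 1)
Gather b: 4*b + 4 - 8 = 4*b - 4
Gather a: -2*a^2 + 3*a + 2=-2*a^2 + 3*a + 2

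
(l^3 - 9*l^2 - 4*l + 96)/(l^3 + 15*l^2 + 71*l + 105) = (l^2 - 12*l + 32)/(l^2 + 12*l + 35)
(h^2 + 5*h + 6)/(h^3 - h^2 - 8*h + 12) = (h + 2)/(h^2 - 4*h + 4)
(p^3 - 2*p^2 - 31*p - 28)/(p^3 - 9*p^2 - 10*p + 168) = (p + 1)/(p - 6)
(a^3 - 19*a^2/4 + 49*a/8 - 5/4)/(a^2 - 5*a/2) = a - 9/4 + 1/(2*a)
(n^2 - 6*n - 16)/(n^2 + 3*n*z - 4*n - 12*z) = (n^2 - 6*n - 16)/(n^2 + 3*n*z - 4*n - 12*z)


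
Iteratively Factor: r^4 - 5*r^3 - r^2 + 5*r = (r + 1)*(r^3 - 6*r^2 + 5*r) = (r - 5)*(r + 1)*(r^2 - r) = (r - 5)*(r - 1)*(r + 1)*(r)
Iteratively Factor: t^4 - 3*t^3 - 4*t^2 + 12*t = (t - 3)*(t^3 - 4*t) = t*(t - 3)*(t^2 - 4) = t*(t - 3)*(t - 2)*(t + 2)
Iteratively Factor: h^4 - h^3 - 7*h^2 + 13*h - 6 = (h + 3)*(h^3 - 4*h^2 + 5*h - 2) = (h - 1)*(h + 3)*(h^2 - 3*h + 2) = (h - 1)^2*(h + 3)*(h - 2)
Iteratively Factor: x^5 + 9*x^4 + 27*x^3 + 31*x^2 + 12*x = (x)*(x^4 + 9*x^3 + 27*x^2 + 31*x + 12) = x*(x + 1)*(x^3 + 8*x^2 + 19*x + 12) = x*(x + 1)*(x + 4)*(x^2 + 4*x + 3) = x*(x + 1)*(x + 3)*(x + 4)*(x + 1)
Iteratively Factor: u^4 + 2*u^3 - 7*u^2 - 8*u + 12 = (u - 1)*(u^3 + 3*u^2 - 4*u - 12) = (u - 1)*(u + 2)*(u^2 + u - 6) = (u - 1)*(u + 2)*(u + 3)*(u - 2)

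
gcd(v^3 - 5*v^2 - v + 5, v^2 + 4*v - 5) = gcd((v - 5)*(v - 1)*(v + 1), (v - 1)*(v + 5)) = v - 1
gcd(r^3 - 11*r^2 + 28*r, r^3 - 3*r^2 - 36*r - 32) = 1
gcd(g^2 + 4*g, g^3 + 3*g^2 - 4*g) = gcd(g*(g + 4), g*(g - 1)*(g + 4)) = g^2 + 4*g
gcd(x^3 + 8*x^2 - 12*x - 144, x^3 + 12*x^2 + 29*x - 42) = x + 6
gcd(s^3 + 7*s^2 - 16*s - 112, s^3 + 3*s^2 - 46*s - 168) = s + 4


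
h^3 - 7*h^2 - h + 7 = (h - 7)*(h - 1)*(h + 1)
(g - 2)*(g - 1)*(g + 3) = g^3 - 7*g + 6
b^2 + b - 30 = (b - 5)*(b + 6)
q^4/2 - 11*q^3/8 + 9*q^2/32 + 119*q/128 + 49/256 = (q/2 + 1/4)*(q - 7/4)^2*(q + 1/4)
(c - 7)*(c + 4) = c^2 - 3*c - 28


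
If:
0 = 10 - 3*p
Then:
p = 10/3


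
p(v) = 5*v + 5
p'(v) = 5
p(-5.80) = -24.00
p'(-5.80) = 5.00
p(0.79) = 8.95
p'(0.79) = 5.00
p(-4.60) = -18.00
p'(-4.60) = 5.00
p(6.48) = 37.40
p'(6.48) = 5.00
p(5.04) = 30.20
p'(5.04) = 5.00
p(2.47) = 17.35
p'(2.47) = 5.00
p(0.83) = 9.15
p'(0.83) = 5.00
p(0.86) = 9.30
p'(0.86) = 5.00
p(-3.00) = -10.00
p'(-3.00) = 5.00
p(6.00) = 35.00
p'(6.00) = 5.00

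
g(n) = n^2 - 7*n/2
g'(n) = 2*n - 7/2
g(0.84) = -2.23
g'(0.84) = -1.82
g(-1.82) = 9.68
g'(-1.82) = -7.14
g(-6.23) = 60.62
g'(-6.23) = -15.96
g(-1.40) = 6.86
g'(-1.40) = -6.30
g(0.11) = -0.37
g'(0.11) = -3.28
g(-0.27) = 1.02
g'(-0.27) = -4.04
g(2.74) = -2.08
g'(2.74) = 1.98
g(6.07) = 15.60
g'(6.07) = 8.64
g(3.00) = -1.50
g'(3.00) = 2.50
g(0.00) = 0.00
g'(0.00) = -3.50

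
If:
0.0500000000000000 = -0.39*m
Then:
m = -0.13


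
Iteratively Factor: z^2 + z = (z + 1)*(z)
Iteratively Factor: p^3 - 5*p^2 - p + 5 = (p - 1)*(p^2 - 4*p - 5) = (p - 1)*(p + 1)*(p - 5)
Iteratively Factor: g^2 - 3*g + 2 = (g - 1)*(g - 2)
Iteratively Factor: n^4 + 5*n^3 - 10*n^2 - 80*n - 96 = (n + 2)*(n^3 + 3*n^2 - 16*n - 48) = (n - 4)*(n + 2)*(n^2 + 7*n + 12) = (n - 4)*(n + 2)*(n + 4)*(n + 3)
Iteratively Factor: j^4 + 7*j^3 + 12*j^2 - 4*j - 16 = (j + 4)*(j^3 + 3*j^2 - 4) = (j + 2)*(j + 4)*(j^2 + j - 2) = (j + 2)^2*(j + 4)*(j - 1)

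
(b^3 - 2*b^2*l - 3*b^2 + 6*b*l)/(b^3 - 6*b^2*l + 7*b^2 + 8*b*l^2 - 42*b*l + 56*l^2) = b*(b - 3)/(b^2 - 4*b*l + 7*b - 28*l)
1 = 1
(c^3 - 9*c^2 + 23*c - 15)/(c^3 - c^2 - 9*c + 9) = (c - 5)/(c + 3)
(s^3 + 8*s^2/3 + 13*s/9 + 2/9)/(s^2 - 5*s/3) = (9*s^3 + 24*s^2 + 13*s + 2)/(3*s*(3*s - 5))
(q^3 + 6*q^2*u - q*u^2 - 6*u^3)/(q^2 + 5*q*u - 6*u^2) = q + u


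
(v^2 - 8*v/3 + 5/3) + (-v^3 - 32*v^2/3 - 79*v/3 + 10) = -v^3 - 29*v^2/3 - 29*v + 35/3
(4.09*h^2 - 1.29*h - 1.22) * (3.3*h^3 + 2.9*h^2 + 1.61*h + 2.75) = 13.497*h^5 + 7.604*h^4 - 1.1821*h^3 + 5.6326*h^2 - 5.5117*h - 3.355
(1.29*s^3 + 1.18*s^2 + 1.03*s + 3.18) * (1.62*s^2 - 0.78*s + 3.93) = 2.0898*s^5 + 0.9054*s^4 + 5.8179*s^3 + 8.9856*s^2 + 1.5675*s + 12.4974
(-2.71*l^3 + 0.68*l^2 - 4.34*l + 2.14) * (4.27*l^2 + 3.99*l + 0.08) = -11.5717*l^5 - 7.9093*l^4 - 16.0354*l^3 - 8.1244*l^2 + 8.1914*l + 0.1712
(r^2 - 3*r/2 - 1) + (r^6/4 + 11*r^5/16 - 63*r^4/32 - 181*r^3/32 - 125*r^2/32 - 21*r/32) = r^6/4 + 11*r^5/16 - 63*r^4/32 - 181*r^3/32 - 93*r^2/32 - 69*r/32 - 1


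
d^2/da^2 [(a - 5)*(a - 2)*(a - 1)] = 6*a - 16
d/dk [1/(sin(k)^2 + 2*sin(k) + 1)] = -2*cos(k)/(sin(k) + 1)^3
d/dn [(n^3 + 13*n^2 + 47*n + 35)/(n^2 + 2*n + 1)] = (n^2 + 2*n - 23)/(n^2 + 2*n + 1)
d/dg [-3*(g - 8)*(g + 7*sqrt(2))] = -6*g - 21*sqrt(2) + 24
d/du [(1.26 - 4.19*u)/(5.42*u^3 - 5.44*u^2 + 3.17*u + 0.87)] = (45.4196*u^3 - 43.2812*u^2 + 13.7088*u - 7.6395)/(29.3764*u^6 - 58.9696*u^5 + 63.9564*u^4 - 25.0588*u^3 + 0.583299999999999*u^2 + 5.5158*u + 0.7569)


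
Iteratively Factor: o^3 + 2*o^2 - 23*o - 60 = (o - 5)*(o^2 + 7*o + 12) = (o - 5)*(o + 3)*(o + 4)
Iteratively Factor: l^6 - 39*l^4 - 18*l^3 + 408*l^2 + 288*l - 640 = (l + 2)*(l^5 - 2*l^4 - 35*l^3 + 52*l^2 + 304*l - 320) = (l + 2)*(l + 4)*(l^4 - 6*l^3 - 11*l^2 + 96*l - 80) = (l + 2)*(l + 4)^2*(l^3 - 10*l^2 + 29*l - 20) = (l - 4)*(l + 2)*(l + 4)^2*(l^2 - 6*l + 5) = (l - 4)*(l - 1)*(l + 2)*(l + 4)^2*(l - 5)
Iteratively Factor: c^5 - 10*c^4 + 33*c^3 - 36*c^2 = (c - 3)*(c^4 - 7*c^3 + 12*c^2) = (c - 4)*(c - 3)*(c^3 - 3*c^2) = (c - 4)*(c - 3)^2*(c^2) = c*(c - 4)*(c - 3)^2*(c)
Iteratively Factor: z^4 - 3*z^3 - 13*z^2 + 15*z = (z)*(z^3 - 3*z^2 - 13*z + 15) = z*(z - 5)*(z^2 + 2*z - 3) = z*(z - 5)*(z + 3)*(z - 1)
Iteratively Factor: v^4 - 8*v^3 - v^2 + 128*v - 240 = (v - 5)*(v^3 - 3*v^2 - 16*v + 48) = (v - 5)*(v - 4)*(v^2 + v - 12) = (v - 5)*(v - 4)*(v + 4)*(v - 3)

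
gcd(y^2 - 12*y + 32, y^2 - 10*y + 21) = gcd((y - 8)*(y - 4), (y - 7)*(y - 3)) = 1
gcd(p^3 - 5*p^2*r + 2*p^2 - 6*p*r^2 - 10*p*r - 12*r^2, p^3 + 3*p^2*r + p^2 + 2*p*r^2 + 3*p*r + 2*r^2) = p + r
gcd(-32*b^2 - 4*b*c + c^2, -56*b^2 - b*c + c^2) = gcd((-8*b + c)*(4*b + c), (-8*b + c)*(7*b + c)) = 8*b - c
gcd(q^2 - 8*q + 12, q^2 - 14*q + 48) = q - 6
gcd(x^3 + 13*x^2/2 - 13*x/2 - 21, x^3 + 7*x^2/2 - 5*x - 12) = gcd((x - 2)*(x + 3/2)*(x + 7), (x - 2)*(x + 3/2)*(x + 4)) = x^2 - x/2 - 3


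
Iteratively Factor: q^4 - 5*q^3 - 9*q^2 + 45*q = (q)*(q^3 - 5*q^2 - 9*q + 45) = q*(q - 3)*(q^2 - 2*q - 15) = q*(q - 5)*(q - 3)*(q + 3)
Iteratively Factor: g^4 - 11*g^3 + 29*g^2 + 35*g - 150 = (g - 5)*(g^3 - 6*g^2 - g + 30) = (g - 5)*(g + 2)*(g^2 - 8*g + 15) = (g - 5)^2*(g + 2)*(g - 3)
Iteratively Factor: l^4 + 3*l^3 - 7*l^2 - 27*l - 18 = (l + 2)*(l^3 + l^2 - 9*l - 9) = (l + 2)*(l + 3)*(l^2 - 2*l - 3) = (l + 1)*(l + 2)*(l + 3)*(l - 3)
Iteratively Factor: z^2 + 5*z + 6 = (z + 3)*(z + 2)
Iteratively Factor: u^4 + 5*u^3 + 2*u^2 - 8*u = (u + 4)*(u^3 + u^2 - 2*u) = (u - 1)*(u + 4)*(u^2 + 2*u) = u*(u - 1)*(u + 4)*(u + 2)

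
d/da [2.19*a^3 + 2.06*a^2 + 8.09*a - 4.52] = 6.57*a^2 + 4.12*a + 8.09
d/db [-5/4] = 0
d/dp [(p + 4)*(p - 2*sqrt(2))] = 2*p - 2*sqrt(2) + 4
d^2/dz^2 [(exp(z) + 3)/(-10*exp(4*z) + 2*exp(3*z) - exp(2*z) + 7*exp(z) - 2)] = (-900*exp(8*z) - 4580*exp(7*z) + 1344*exp(6*z) - 1092*exp(5*z) + 351*exp(4*z) + 805*exp(3*z) - 33*exp(2*z) - 137*exp(z) - 46)*exp(z)/(1000*exp(12*z) - 600*exp(11*z) + 420*exp(10*z) - 2228*exp(9*z) + 1482*exp(8*z) - 750*exp(7*z) + 1699*exp(6*z) - 1179*exp(5*z) + 441*exp(4*z) - 451*exp(3*z) + 306*exp(2*z) - 84*exp(z) + 8)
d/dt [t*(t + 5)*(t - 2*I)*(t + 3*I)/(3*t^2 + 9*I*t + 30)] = (2*t^3 + t^2*(5 + 18*I) + t*(-30 + 50*I) - 75)/(3*t^2 + 30*I*t - 75)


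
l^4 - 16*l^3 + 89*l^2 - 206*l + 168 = (l - 7)*(l - 4)*(l - 3)*(l - 2)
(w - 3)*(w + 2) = w^2 - w - 6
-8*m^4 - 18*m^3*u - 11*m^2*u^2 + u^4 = (-4*m + u)*(m + u)^2*(2*m + u)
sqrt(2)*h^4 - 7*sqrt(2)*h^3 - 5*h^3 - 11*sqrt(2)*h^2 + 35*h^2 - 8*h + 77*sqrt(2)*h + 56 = (h - 7)*(h - 4*sqrt(2))*(h + sqrt(2))*(sqrt(2)*h + 1)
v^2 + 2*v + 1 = (v + 1)^2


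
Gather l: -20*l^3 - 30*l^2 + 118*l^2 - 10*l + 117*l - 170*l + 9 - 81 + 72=-20*l^3 + 88*l^2 - 63*l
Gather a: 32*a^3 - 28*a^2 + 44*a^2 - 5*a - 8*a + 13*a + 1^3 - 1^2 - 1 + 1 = 32*a^3 + 16*a^2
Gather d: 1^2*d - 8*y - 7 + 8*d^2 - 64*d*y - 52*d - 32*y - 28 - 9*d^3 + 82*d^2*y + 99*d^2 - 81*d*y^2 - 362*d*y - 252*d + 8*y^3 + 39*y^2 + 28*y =-9*d^3 + d^2*(82*y + 107) + d*(-81*y^2 - 426*y - 303) + 8*y^3 + 39*y^2 - 12*y - 35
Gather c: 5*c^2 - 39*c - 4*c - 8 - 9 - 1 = 5*c^2 - 43*c - 18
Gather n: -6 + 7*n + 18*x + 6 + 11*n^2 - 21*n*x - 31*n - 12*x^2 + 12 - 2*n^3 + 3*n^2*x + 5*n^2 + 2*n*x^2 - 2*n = -2*n^3 + n^2*(3*x + 16) + n*(2*x^2 - 21*x - 26) - 12*x^2 + 18*x + 12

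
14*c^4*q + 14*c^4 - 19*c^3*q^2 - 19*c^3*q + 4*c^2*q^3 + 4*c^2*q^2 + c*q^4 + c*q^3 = (-2*c + q)*(-c + q)*(7*c + q)*(c*q + c)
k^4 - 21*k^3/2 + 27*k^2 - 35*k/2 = k*(k - 7)*(k - 5/2)*(k - 1)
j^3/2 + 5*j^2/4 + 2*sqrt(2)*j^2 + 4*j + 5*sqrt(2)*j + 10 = (j/2 + sqrt(2))*(j + 5/2)*(j + 2*sqrt(2))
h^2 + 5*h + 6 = (h + 2)*(h + 3)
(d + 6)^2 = d^2 + 12*d + 36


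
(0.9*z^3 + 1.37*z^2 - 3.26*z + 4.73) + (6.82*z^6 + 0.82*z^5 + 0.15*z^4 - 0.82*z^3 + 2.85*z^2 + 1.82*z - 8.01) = 6.82*z^6 + 0.82*z^5 + 0.15*z^4 + 0.0800000000000001*z^3 + 4.22*z^2 - 1.44*z - 3.28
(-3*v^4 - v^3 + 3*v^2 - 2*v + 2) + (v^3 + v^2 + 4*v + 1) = -3*v^4 + 4*v^2 + 2*v + 3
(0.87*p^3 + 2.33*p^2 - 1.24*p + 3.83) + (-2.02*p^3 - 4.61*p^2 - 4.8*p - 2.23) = -1.15*p^3 - 2.28*p^2 - 6.04*p + 1.6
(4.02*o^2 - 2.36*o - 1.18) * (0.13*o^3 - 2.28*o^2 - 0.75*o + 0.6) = 0.5226*o^5 - 9.4724*o^4 + 2.2124*o^3 + 6.8724*o^2 - 0.531*o - 0.708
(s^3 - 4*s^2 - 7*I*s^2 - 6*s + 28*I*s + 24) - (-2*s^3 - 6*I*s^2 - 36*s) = 3*s^3 - 4*s^2 - I*s^2 + 30*s + 28*I*s + 24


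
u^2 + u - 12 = (u - 3)*(u + 4)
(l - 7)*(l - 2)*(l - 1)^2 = l^4 - 11*l^3 + 33*l^2 - 37*l + 14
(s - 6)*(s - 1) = s^2 - 7*s + 6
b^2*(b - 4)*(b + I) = b^4 - 4*b^3 + I*b^3 - 4*I*b^2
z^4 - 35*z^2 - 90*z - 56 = (z - 7)*(z + 1)*(z + 2)*(z + 4)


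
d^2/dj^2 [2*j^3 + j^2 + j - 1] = 12*j + 2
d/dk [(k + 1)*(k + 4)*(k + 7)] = 3*k^2 + 24*k + 39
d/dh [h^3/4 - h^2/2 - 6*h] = 3*h^2/4 - h - 6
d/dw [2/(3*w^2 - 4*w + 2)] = 4*(2 - 3*w)/(3*w^2 - 4*w + 2)^2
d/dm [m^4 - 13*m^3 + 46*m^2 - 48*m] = 4*m^3 - 39*m^2 + 92*m - 48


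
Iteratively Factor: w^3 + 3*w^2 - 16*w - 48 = (w - 4)*(w^2 + 7*w + 12) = (w - 4)*(w + 3)*(w + 4)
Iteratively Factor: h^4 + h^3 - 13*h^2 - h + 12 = (h + 1)*(h^3 - 13*h + 12) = (h - 1)*(h + 1)*(h^2 + h - 12) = (h - 1)*(h + 1)*(h + 4)*(h - 3)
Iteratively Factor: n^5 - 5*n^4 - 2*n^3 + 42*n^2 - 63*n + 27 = (n - 3)*(n^4 - 2*n^3 - 8*n^2 + 18*n - 9) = (n - 3)*(n - 1)*(n^3 - n^2 - 9*n + 9) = (n - 3)*(n - 1)^2*(n^2 - 9) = (n - 3)^2*(n - 1)^2*(n + 3)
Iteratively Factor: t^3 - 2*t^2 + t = (t - 1)*(t^2 - t) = (t - 1)^2*(t)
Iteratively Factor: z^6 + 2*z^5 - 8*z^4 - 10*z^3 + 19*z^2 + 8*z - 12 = (z + 3)*(z^5 - z^4 - 5*z^3 + 5*z^2 + 4*z - 4) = (z - 1)*(z + 3)*(z^4 - 5*z^2 + 4) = (z - 1)*(z + 1)*(z + 3)*(z^3 - z^2 - 4*z + 4) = (z - 1)^2*(z + 1)*(z + 3)*(z^2 - 4) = (z - 2)*(z - 1)^2*(z + 1)*(z + 3)*(z + 2)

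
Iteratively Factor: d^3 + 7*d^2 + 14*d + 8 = (d + 4)*(d^2 + 3*d + 2) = (d + 1)*(d + 4)*(d + 2)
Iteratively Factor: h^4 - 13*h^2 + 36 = (h + 2)*(h^3 - 2*h^2 - 9*h + 18) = (h - 3)*(h + 2)*(h^2 + h - 6) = (h - 3)*(h - 2)*(h + 2)*(h + 3)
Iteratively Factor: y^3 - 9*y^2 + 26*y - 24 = (y - 3)*(y^2 - 6*y + 8) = (y - 4)*(y - 3)*(y - 2)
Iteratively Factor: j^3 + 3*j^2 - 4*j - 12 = (j - 2)*(j^2 + 5*j + 6) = (j - 2)*(j + 2)*(j + 3)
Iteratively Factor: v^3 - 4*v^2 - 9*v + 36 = (v - 3)*(v^2 - v - 12) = (v - 4)*(v - 3)*(v + 3)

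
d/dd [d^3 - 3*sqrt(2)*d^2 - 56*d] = 3*d^2 - 6*sqrt(2)*d - 56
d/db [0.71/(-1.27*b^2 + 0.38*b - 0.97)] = (1.8034*b - 0.2698)/(1.27*b^2 - 0.38*b + 0.97)^2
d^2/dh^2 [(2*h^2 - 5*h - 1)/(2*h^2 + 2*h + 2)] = (-7*h^3 - 9*h^2 + 12*h + 7)/(h^6 + 3*h^5 + 6*h^4 + 7*h^3 + 6*h^2 + 3*h + 1)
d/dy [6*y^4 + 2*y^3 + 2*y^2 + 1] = 2*y*(12*y^2 + 3*y + 2)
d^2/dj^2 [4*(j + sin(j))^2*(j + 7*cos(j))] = -28*(j + sin(j))^2*cos(j) - 8*(j + sin(j))*(j + 7*cos(j))*sin(j) - 16*(j + sin(j))*(7*sin(j) - 1)*(cos(j) + 1) + 8*(j + 7*cos(j))*(cos(j) + 1)^2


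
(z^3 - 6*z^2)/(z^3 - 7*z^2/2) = 2*(z - 6)/(2*z - 7)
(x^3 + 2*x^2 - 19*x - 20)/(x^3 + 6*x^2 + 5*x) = (x - 4)/x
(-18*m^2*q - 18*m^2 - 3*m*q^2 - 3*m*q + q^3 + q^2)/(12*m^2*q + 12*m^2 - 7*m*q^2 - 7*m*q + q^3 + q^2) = (-18*m^2 - 3*m*q + q^2)/(12*m^2 - 7*m*q + q^2)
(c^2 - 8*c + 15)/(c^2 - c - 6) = (c - 5)/(c + 2)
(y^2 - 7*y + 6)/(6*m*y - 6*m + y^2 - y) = (y - 6)/(6*m + y)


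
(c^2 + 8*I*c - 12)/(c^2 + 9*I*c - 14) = (c + 6*I)/(c + 7*I)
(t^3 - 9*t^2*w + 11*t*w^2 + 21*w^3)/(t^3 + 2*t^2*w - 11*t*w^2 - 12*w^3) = (t - 7*w)/(t + 4*w)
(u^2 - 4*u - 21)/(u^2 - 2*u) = (u^2 - 4*u - 21)/(u*(u - 2))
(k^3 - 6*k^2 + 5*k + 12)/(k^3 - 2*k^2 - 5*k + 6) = (k^2 - 3*k - 4)/(k^2 + k - 2)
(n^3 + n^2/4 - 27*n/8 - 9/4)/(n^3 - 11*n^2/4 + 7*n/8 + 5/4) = (8*n^2 + 18*n + 9)/(8*n^2 - 6*n - 5)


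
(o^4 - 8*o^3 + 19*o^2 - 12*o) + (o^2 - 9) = o^4 - 8*o^3 + 20*o^2 - 12*o - 9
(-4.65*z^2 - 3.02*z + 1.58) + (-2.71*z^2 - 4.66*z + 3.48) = -7.36*z^2 - 7.68*z + 5.06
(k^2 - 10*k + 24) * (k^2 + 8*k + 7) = k^4 - 2*k^3 - 49*k^2 + 122*k + 168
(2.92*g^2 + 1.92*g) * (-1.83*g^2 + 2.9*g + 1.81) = -5.3436*g^4 + 4.9544*g^3 + 10.8532*g^2 + 3.4752*g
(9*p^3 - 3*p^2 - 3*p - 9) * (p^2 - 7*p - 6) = 9*p^5 - 66*p^4 - 36*p^3 + 30*p^2 + 81*p + 54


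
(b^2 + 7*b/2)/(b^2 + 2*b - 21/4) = 2*b/(2*b - 3)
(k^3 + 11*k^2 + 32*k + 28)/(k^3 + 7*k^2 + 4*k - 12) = (k^2 + 9*k + 14)/(k^2 + 5*k - 6)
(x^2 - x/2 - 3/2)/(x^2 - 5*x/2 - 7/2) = (2*x - 3)/(2*x - 7)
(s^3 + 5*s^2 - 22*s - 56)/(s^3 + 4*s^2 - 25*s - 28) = (s + 2)/(s + 1)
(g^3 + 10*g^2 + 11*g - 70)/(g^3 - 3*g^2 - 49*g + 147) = (g^2 + 3*g - 10)/(g^2 - 10*g + 21)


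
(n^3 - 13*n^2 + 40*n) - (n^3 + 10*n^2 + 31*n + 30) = -23*n^2 + 9*n - 30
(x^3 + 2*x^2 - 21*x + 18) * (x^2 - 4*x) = x^5 - 2*x^4 - 29*x^3 + 102*x^2 - 72*x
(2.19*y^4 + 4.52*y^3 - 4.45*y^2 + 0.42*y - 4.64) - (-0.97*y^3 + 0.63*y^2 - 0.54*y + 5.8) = 2.19*y^4 + 5.49*y^3 - 5.08*y^2 + 0.96*y - 10.44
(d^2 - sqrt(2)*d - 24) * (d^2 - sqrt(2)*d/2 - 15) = d^4 - 3*sqrt(2)*d^3/2 - 38*d^2 + 27*sqrt(2)*d + 360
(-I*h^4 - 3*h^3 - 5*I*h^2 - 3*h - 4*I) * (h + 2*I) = -I*h^5 - h^4 - 11*I*h^3 + 7*h^2 - 10*I*h + 8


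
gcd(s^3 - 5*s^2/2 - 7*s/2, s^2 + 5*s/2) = s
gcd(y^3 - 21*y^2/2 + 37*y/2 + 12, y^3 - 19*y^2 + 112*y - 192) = y^2 - 11*y + 24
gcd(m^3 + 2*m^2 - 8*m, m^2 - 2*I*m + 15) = 1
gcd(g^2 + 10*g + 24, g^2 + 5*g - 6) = g + 6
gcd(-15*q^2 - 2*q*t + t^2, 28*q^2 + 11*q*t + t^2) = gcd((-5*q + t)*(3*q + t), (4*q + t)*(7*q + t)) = 1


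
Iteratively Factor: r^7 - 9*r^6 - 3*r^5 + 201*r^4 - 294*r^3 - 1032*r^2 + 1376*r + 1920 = (r - 4)*(r^6 - 5*r^5 - 23*r^4 + 109*r^3 + 142*r^2 - 464*r - 480) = (r - 4)*(r + 2)*(r^5 - 7*r^4 - 9*r^3 + 127*r^2 - 112*r - 240) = (r - 4)*(r + 1)*(r + 2)*(r^4 - 8*r^3 - r^2 + 128*r - 240) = (r - 5)*(r - 4)*(r + 1)*(r + 2)*(r^3 - 3*r^2 - 16*r + 48) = (r - 5)*(r - 4)*(r + 1)*(r + 2)*(r + 4)*(r^2 - 7*r + 12) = (r - 5)*(r - 4)^2*(r + 1)*(r + 2)*(r + 4)*(r - 3)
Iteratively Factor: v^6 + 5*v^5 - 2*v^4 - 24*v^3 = (v + 4)*(v^5 + v^4 - 6*v^3) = (v + 3)*(v + 4)*(v^4 - 2*v^3) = v*(v + 3)*(v + 4)*(v^3 - 2*v^2) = v^2*(v + 3)*(v + 4)*(v^2 - 2*v) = v^2*(v - 2)*(v + 3)*(v + 4)*(v)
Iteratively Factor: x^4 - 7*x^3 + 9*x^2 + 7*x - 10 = (x - 2)*(x^3 - 5*x^2 - x + 5) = (x - 5)*(x - 2)*(x^2 - 1) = (x - 5)*(x - 2)*(x - 1)*(x + 1)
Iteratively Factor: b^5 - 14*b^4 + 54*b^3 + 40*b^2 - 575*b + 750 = (b - 5)*(b^4 - 9*b^3 + 9*b^2 + 85*b - 150) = (b - 5)*(b - 2)*(b^3 - 7*b^2 - 5*b + 75) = (b - 5)^2*(b - 2)*(b^2 - 2*b - 15) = (b - 5)^3*(b - 2)*(b + 3)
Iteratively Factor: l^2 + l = (l)*(l + 1)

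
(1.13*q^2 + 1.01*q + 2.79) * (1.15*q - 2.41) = 1.2995*q^3 - 1.5618*q^2 + 0.7744*q - 6.7239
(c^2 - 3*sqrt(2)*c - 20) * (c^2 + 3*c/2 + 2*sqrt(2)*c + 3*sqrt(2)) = c^4 - sqrt(2)*c^3 + 3*c^3/2 - 32*c^2 - 3*sqrt(2)*c^2/2 - 40*sqrt(2)*c - 48*c - 60*sqrt(2)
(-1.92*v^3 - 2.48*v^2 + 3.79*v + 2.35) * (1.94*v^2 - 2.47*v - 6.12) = -3.7248*v^5 - 0.0687999999999995*v^4 + 25.2286*v^3 + 10.3753*v^2 - 28.9993*v - 14.382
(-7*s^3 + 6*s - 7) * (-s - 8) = 7*s^4 + 56*s^3 - 6*s^2 - 41*s + 56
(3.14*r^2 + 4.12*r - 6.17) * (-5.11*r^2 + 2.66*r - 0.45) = -16.0454*r^4 - 12.7008*r^3 + 41.0749*r^2 - 18.2662*r + 2.7765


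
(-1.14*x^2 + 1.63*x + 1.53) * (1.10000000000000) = -1.254*x^2 + 1.793*x + 1.683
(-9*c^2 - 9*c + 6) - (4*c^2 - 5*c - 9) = -13*c^2 - 4*c + 15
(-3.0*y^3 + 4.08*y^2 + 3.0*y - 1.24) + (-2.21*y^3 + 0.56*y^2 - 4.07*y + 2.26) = -5.21*y^3 + 4.64*y^2 - 1.07*y + 1.02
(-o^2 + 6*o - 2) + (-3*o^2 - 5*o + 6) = -4*o^2 + o + 4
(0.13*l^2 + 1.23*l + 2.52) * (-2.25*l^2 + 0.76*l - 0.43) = -0.2925*l^4 - 2.6687*l^3 - 4.7911*l^2 + 1.3863*l - 1.0836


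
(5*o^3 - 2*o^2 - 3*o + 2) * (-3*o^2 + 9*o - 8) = -15*o^5 + 51*o^4 - 49*o^3 - 17*o^2 + 42*o - 16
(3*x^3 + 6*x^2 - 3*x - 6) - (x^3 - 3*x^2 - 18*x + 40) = 2*x^3 + 9*x^2 + 15*x - 46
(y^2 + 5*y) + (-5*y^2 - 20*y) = -4*y^2 - 15*y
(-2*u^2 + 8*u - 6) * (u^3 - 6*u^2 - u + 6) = -2*u^5 + 20*u^4 - 52*u^3 + 16*u^2 + 54*u - 36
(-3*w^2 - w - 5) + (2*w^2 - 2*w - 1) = -w^2 - 3*w - 6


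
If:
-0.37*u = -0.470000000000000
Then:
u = 1.27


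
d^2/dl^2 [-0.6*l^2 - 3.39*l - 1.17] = -1.20000000000000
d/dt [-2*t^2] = -4*t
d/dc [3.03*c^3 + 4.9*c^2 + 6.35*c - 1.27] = 9.09*c^2 + 9.8*c + 6.35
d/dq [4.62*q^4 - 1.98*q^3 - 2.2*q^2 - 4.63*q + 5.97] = 18.48*q^3 - 5.94*q^2 - 4.4*q - 4.63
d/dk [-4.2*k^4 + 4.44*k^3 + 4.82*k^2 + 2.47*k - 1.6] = -16.8*k^3 + 13.32*k^2 + 9.64*k + 2.47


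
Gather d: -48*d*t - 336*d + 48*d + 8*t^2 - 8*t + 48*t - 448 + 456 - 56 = d*(-48*t - 288) + 8*t^2 + 40*t - 48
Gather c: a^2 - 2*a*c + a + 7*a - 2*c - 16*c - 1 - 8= a^2 + 8*a + c*(-2*a - 18) - 9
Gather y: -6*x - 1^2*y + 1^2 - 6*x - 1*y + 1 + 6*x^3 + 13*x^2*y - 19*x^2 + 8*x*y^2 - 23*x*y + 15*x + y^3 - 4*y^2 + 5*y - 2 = 6*x^3 - 19*x^2 + 3*x + y^3 + y^2*(8*x - 4) + y*(13*x^2 - 23*x + 3)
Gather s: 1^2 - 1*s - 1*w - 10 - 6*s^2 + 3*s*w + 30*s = -6*s^2 + s*(3*w + 29) - w - 9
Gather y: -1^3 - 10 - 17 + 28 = 0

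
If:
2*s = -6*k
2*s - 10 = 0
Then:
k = -5/3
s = 5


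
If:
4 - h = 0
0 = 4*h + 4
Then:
No Solution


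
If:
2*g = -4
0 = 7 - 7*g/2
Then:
No Solution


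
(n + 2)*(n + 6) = n^2 + 8*n + 12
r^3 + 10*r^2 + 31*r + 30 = (r + 2)*(r + 3)*(r + 5)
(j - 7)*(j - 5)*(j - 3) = j^3 - 15*j^2 + 71*j - 105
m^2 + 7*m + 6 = (m + 1)*(m + 6)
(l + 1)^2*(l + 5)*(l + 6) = l^4 + 13*l^3 + 53*l^2 + 71*l + 30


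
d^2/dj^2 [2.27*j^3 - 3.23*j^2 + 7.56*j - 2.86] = 13.62*j - 6.46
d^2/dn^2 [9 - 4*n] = 0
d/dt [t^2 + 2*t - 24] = 2*t + 2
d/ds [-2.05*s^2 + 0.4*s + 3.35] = 0.4 - 4.1*s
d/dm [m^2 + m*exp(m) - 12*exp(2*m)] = m*exp(m) + 2*m - 24*exp(2*m) + exp(m)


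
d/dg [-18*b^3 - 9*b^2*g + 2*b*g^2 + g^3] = -9*b^2 + 4*b*g + 3*g^2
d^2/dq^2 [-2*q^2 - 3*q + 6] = -4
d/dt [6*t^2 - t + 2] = 12*t - 1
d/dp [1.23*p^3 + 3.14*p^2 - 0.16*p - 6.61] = 3.69*p^2 + 6.28*p - 0.16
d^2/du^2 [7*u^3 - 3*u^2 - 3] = 42*u - 6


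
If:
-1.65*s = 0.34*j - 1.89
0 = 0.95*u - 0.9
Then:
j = 5.55882352941176 - 4.85294117647059*s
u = 0.95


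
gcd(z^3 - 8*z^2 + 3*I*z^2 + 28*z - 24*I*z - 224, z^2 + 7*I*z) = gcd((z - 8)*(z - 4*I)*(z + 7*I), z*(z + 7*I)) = z + 7*I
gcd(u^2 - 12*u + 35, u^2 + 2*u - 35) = u - 5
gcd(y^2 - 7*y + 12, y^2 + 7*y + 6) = 1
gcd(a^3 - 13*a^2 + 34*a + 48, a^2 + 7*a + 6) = a + 1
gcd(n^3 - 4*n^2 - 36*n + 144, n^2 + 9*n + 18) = n + 6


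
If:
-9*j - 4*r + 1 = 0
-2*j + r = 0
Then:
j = 1/17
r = 2/17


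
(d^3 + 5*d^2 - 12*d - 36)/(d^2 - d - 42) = (d^2 - d - 6)/(d - 7)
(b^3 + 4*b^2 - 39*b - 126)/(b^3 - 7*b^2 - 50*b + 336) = (b + 3)/(b - 8)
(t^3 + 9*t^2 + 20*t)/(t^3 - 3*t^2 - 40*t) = (t + 4)/(t - 8)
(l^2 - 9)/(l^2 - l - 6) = (l + 3)/(l + 2)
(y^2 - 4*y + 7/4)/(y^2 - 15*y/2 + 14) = (y - 1/2)/(y - 4)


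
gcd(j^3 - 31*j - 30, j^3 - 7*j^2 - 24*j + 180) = j^2 - j - 30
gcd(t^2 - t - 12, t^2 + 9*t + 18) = t + 3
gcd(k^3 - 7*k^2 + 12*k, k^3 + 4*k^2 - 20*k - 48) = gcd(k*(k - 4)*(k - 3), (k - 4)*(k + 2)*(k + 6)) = k - 4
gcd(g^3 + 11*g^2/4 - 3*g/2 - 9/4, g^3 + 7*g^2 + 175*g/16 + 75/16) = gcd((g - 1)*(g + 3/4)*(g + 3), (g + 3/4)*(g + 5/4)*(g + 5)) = g + 3/4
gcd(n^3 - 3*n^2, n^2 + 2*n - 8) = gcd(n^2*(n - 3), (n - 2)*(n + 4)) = 1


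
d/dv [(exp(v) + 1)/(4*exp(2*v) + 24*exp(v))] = (-exp(2*v) - 2*exp(v) - 6)*exp(-v)/(4*(exp(2*v) + 12*exp(v) + 36))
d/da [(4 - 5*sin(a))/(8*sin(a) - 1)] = -27*cos(a)/(8*sin(a) - 1)^2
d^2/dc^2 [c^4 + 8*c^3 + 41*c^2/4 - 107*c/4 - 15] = 12*c^2 + 48*c + 41/2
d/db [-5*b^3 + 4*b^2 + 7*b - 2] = -15*b^2 + 8*b + 7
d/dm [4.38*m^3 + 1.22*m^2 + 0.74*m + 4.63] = 13.14*m^2 + 2.44*m + 0.74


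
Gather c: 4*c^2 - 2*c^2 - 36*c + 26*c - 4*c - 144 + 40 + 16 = 2*c^2 - 14*c - 88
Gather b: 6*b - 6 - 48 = 6*b - 54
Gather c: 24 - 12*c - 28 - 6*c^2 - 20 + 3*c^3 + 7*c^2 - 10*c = 3*c^3 + c^2 - 22*c - 24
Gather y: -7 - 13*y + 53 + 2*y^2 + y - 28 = 2*y^2 - 12*y + 18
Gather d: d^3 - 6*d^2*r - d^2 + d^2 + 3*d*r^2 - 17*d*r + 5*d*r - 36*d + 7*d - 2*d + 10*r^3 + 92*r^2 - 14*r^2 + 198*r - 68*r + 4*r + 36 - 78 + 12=d^3 - 6*d^2*r + d*(3*r^2 - 12*r - 31) + 10*r^3 + 78*r^2 + 134*r - 30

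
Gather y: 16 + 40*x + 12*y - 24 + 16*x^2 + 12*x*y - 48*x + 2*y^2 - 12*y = 16*x^2 + 12*x*y - 8*x + 2*y^2 - 8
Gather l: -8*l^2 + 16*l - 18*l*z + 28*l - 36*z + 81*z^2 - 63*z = -8*l^2 + l*(44 - 18*z) + 81*z^2 - 99*z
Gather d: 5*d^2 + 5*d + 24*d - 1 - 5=5*d^2 + 29*d - 6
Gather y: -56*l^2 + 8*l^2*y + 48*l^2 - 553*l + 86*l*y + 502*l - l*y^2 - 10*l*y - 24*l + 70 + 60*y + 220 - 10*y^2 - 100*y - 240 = -8*l^2 - 75*l + y^2*(-l - 10) + y*(8*l^2 + 76*l - 40) + 50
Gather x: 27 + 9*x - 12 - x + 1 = 8*x + 16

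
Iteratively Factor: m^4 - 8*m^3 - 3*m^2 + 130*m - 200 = (m - 5)*(m^3 - 3*m^2 - 18*m + 40) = (m - 5)*(m - 2)*(m^2 - m - 20) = (m - 5)*(m - 2)*(m + 4)*(m - 5)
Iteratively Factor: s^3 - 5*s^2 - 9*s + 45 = (s + 3)*(s^2 - 8*s + 15) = (s - 5)*(s + 3)*(s - 3)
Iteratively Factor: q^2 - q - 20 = (q - 5)*(q + 4)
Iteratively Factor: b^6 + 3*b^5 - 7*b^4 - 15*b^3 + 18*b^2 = (b)*(b^5 + 3*b^4 - 7*b^3 - 15*b^2 + 18*b) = b*(b + 3)*(b^4 - 7*b^2 + 6*b) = b*(b - 1)*(b + 3)*(b^3 + b^2 - 6*b) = b*(b - 1)*(b + 3)^2*(b^2 - 2*b) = b*(b - 2)*(b - 1)*(b + 3)^2*(b)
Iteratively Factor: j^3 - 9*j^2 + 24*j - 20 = (j - 2)*(j^2 - 7*j + 10) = (j - 2)^2*(j - 5)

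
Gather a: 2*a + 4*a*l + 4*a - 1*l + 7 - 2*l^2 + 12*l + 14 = a*(4*l + 6) - 2*l^2 + 11*l + 21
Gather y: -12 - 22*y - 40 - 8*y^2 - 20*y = -8*y^2 - 42*y - 52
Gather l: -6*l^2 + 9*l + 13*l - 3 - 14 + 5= -6*l^2 + 22*l - 12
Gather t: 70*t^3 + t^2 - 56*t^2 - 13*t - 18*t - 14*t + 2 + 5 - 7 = 70*t^3 - 55*t^2 - 45*t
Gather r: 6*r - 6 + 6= 6*r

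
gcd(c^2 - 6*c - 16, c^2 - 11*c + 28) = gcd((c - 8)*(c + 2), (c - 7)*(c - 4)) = 1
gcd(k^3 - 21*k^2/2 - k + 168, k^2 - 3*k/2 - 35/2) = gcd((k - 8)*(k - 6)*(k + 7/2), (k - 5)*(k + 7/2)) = k + 7/2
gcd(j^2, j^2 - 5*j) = j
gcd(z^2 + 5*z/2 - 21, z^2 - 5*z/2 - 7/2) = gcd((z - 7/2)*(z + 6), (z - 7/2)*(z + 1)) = z - 7/2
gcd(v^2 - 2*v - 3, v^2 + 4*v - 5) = 1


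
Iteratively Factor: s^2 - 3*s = (s)*(s - 3)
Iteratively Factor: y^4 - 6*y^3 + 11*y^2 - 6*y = (y - 3)*(y^3 - 3*y^2 + 2*y) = (y - 3)*(y - 1)*(y^2 - 2*y) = (y - 3)*(y - 2)*(y - 1)*(y)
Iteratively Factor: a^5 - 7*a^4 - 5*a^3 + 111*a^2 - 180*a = (a - 3)*(a^4 - 4*a^3 - 17*a^2 + 60*a) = (a - 3)^2*(a^3 - a^2 - 20*a) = (a - 3)^2*(a + 4)*(a^2 - 5*a) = a*(a - 3)^2*(a + 4)*(a - 5)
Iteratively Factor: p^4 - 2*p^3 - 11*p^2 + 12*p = (p - 4)*(p^3 + 2*p^2 - 3*p) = (p - 4)*(p + 3)*(p^2 - p) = (p - 4)*(p - 1)*(p + 3)*(p)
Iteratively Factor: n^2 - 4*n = (n)*(n - 4)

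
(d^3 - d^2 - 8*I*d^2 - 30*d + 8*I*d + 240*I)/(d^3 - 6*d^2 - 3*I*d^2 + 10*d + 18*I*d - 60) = (d^2 + d*(5 - 8*I) - 40*I)/(d^2 - 3*I*d + 10)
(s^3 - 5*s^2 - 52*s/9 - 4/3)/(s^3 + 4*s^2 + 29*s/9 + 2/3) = (s - 6)/(s + 3)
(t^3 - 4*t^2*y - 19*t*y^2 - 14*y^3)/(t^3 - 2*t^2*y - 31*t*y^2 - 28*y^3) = (t + 2*y)/(t + 4*y)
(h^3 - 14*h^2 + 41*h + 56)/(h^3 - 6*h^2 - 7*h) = (h - 8)/h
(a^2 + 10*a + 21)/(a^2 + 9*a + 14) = (a + 3)/(a + 2)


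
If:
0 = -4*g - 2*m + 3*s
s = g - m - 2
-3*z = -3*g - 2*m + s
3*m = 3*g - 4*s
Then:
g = 17/3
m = -7/3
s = 6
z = 19/9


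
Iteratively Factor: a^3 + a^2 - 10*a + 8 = (a - 2)*(a^2 + 3*a - 4) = (a - 2)*(a - 1)*(a + 4)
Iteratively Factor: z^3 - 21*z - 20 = (z + 4)*(z^2 - 4*z - 5) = (z - 5)*(z + 4)*(z + 1)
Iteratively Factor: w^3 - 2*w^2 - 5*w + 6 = (w - 3)*(w^2 + w - 2) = (w - 3)*(w + 2)*(w - 1)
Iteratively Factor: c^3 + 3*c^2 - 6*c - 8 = (c + 4)*(c^2 - c - 2) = (c - 2)*(c + 4)*(c + 1)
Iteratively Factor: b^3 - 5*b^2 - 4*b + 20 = (b - 5)*(b^2 - 4) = (b - 5)*(b + 2)*(b - 2)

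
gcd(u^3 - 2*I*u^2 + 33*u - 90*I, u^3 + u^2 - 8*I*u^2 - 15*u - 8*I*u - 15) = u^2 - 8*I*u - 15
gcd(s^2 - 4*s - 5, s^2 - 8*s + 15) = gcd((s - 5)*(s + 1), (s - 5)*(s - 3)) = s - 5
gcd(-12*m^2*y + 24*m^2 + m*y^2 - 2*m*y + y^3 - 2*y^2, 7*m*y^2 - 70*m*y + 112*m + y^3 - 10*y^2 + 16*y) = y - 2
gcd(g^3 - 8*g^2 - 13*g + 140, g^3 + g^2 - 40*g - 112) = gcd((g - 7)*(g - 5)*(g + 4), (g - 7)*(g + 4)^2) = g^2 - 3*g - 28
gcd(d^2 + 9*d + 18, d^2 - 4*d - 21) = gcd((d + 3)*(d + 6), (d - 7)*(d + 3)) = d + 3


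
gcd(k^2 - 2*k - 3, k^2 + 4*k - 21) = k - 3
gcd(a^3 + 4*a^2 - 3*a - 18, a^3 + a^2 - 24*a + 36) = a - 2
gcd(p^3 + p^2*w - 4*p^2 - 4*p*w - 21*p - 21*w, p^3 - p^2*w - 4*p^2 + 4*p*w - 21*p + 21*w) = p^2 - 4*p - 21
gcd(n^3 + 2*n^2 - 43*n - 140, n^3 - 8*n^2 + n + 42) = n - 7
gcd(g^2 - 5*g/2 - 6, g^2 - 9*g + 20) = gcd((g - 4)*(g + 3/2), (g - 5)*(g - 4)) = g - 4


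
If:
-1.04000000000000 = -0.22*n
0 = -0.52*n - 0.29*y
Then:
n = 4.73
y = -8.48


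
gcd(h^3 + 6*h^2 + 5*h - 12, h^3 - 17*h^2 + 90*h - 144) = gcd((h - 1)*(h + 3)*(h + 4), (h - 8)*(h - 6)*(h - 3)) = 1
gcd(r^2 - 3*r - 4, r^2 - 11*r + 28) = r - 4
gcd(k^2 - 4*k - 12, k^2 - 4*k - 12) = k^2 - 4*k - 12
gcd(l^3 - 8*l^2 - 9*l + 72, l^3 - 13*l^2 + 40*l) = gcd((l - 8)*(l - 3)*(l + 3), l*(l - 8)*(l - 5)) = l - 8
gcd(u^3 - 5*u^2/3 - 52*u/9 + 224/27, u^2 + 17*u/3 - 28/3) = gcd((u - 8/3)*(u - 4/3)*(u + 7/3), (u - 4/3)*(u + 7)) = u - 4/3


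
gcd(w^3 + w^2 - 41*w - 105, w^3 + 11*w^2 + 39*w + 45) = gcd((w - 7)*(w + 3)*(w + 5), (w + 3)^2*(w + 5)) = w^2 + 8*w + 15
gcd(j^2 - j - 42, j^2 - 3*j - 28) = j - 7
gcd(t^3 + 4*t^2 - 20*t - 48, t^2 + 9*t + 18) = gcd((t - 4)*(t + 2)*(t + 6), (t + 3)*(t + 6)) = t + 6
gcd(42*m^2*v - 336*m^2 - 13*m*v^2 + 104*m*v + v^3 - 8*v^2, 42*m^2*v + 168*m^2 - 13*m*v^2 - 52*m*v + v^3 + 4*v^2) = 42*m^2 - 13*m*v + v^2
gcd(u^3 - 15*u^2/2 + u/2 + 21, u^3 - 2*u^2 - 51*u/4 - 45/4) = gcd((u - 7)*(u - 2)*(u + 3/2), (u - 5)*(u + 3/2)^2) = u + 3/2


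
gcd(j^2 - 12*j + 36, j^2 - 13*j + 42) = j - 6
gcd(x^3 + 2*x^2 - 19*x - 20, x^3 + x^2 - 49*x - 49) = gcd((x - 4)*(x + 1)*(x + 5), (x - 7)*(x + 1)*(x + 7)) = x + 1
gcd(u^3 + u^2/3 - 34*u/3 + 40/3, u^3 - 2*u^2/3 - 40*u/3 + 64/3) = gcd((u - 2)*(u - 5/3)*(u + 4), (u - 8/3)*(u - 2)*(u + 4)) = u^2 + 2*u - 8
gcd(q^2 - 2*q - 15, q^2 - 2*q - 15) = q^2 - 2*q - 15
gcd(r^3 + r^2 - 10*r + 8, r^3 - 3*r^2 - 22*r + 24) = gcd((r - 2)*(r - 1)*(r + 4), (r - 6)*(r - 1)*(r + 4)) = r^2 + 3*r - 4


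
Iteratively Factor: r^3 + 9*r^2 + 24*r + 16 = (r + 4)*(r^2 + 5*r + 4) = (r + 4)^2*(r + 1)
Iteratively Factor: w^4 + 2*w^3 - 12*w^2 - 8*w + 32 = (w + 4)*(w^3 - 2*w^2 - 4*w + 8) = (w - 2)*(w + 4)*(w^2 - 4) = (w - 2)*(w + 2)*(w + 4)*(w - 2)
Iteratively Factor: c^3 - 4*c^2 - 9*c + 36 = (c + 3)*(c^2 - 7*c + 12) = (c - 3)*(c + 3)*(c - 4)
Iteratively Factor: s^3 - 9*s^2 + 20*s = (s - 4)*(s^2 - 5*s) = (s - 5)*(s - 4)*(s)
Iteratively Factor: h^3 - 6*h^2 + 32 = (h - 4)*(h^2 - 2*h - 8) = (h - 4)*(h + 2)*(h - 4)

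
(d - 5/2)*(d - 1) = d^2 - 7*d/2 + 5/2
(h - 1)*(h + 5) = h^2 + 4*h - 5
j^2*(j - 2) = j^3 - 2*j^2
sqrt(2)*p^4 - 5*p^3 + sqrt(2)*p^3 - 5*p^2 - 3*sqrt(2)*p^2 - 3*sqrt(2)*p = p*(p + 1)*(p - 3*sqrt(2))*(sqrt(2)*p + 1)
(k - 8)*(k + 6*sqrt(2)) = k^2 - 8*k + 6*sqrt(2)*k - 48*sqrt(2)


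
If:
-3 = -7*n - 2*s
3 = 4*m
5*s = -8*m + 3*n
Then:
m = 3/4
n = 27/41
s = -33/41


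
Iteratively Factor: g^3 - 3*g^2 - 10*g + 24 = (g - 4)*(g^2 + g - 6) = (g - 4)*(g - 2)*(g + 3)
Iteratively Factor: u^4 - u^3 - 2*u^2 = (u - 2)*(u^3 + u^2) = u*(u - 2)*(u^2 + u) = u*(u - 2)*(u + 1)*(u)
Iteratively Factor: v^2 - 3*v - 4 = (v + 1)*(v - 4)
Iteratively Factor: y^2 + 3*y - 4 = (y + 4)*(y - 1)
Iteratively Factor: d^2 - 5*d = (d - 5)*(d)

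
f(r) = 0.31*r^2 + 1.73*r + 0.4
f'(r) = 0.62*r + 1.73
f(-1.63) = -1.60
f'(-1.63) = 0.72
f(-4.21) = -1.39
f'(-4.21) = -0.88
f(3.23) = 9.22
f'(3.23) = 3.73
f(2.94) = 8.17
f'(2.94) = 3.55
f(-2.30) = -1.94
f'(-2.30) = 0.30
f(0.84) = 2.07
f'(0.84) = 2.25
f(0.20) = 0.76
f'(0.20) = 1.85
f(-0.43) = -0.29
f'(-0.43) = 1.46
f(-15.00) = 44.20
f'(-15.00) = -7.57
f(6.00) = 21.94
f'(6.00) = 5.45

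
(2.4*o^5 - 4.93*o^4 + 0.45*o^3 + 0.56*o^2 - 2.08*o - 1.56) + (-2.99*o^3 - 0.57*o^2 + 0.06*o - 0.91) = 2.4*o^5 - 4.93*o^4 - 2.54*o^3 - 0.0099999999999999*o^2 - 2.02*o - 2.47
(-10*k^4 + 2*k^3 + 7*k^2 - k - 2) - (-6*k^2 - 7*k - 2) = -10*k^4 + 2*k^3 + 13*k^2 + 6*k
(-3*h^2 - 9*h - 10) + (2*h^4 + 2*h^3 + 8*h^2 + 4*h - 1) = 2*h^4 + 2*h^3 + 5*h^2 - 5*h - 11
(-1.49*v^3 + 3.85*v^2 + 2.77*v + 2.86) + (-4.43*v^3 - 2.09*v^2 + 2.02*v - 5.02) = -5.92*v^3 + 1.76*v^2 + 4.79*v - 2.16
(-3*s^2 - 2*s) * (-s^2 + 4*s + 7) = 3*s^4 - 10*s^3 - 29*s^2 - 14*s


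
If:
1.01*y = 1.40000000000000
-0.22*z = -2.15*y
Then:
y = 1.39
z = 13.55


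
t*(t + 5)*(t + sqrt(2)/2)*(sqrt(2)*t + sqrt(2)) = sqrt(2)*t^4 + t^3 + 6*sqrt(2)*t^3 + 6*t^2 + 5*sqrt(2)*t^2 + 5*t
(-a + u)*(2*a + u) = -2*a^2 + a*u + u^2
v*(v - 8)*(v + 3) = v^3 - 5*v^2 - 24*v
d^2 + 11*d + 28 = (d + 4)*(d + 7)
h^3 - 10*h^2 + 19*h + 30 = (h - 6)*(h - 5)*(h + 1)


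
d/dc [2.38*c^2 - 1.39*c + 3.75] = 4.76*c - 1.39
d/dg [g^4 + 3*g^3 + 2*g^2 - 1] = g*(4*g^2 + 9*g + 4)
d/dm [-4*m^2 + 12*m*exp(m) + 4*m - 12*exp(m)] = 12*m*exp(m) - 8*m + 4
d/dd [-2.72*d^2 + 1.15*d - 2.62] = 1.15 - 5.44*d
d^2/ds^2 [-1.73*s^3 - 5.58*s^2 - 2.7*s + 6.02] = -10.38*s - 11.16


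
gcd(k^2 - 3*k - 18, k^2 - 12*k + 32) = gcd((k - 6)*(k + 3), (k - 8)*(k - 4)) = 1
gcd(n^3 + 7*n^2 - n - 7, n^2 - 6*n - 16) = 1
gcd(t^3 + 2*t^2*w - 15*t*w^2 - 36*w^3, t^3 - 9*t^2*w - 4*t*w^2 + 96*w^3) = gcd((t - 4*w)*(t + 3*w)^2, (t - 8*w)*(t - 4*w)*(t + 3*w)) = t^2 - t*w - 12*w^2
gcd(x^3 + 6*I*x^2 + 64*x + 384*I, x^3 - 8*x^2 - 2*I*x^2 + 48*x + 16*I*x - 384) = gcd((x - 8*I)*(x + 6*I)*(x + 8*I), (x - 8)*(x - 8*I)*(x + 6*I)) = x^2 - 2*I*x + 48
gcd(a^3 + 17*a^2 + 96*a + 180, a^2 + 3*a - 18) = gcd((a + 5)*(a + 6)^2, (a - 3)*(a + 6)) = a + 6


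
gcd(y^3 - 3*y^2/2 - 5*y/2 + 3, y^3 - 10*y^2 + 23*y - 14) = y^2 - 3*y + 2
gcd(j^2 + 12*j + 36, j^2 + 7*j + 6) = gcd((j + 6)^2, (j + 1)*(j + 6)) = j + 6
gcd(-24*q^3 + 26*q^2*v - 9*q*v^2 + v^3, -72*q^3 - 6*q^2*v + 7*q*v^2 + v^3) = 3*q - v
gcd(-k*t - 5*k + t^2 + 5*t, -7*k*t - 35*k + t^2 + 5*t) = t + 5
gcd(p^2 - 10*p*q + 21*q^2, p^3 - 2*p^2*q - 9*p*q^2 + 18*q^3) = p - 3*q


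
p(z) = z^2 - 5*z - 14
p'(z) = 2*z - 5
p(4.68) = -15.50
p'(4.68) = 4.36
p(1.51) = -19.27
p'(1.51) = -1.98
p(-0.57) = -10.83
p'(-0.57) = -6.14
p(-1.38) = -5.20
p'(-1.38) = -7.76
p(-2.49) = 4.65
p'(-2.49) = -9.98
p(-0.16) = -13.17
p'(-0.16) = -5.32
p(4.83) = -14.82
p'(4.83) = 4.66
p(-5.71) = 47.15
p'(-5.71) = -16.42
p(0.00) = -14.00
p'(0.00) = -5.00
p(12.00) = 70.00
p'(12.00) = 19.00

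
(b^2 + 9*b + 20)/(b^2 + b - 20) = (b + 4)/(b - 4)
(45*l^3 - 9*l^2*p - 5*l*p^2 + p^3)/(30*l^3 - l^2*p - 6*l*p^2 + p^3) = (3*l + p)/(2*l + p)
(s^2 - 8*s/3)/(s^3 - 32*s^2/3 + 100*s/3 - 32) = s/(s^2 - 8*s + 12)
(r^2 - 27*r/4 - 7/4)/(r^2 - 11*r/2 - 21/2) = (4*r + 1)/(2*(2*r + 3))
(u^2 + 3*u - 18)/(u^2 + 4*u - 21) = (u + 6)/(u + 7)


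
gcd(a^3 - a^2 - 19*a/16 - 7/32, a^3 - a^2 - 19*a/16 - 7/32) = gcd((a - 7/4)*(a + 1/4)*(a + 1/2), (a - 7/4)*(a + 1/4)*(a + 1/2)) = a^3 - a^2 - 19*a/16 - 7/32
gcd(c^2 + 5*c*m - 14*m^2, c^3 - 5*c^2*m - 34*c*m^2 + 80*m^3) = c - 2*m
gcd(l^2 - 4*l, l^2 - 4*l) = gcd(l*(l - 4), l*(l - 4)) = l^2 - 4*l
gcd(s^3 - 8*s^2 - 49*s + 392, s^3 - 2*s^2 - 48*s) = s - 8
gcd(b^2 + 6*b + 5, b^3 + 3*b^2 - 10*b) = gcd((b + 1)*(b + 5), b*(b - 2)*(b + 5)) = b + 5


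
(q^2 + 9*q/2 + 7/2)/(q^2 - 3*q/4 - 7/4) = 2*(2*q + 7)/(4*q - 7)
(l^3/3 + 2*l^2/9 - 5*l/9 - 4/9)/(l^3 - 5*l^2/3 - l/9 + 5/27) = 3*(3*l^3 + 2*l^2 - 5*l - 4)/(27*l^3 - 45*l^2 - 3*l + 5)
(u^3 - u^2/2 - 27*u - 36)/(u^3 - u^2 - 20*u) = (u^2 - 9*u/2 - 9)/(u*(u - 5))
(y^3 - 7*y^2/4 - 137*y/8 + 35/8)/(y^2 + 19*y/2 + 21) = (4*y^2 - 21*y + 5)/(4*(y + 6))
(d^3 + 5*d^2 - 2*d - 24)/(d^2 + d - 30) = (d^3 + 5*d^2 - 2*d - 24)/(d^2 + d - 30)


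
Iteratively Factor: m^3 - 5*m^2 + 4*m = (m - 1)*(m^2 - 4*m) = (m - 4)*(m - 1)*(m)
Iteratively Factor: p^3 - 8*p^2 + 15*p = (p)*(p^2 - 8*p + 15) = p*(p - 3)*(p - 5)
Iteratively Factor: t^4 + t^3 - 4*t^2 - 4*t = (t + 1)*(t^3 - 4*t) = t*(t + 1)*(t^2 - 4) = t*(t + 1)*(t + 2)*(t - 2)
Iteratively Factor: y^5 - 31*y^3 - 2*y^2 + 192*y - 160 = (y + 4)*(y^4 - 4*y^3 - 15*y^2 + 58*y - 40) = (y - 5)*(y + 4)*(y^3 + y^2 - 10*y + 8) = (y - 5)*(y - 2)*(y + 4)*(y^2 + 3*y - 4) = (y - 5)*(y - 2)*(y - 1)*(y + 4)*(y + 4)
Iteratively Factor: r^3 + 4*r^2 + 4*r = (r)*(r^2 + 4*r + 4) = r*(r + 2)*(r + 2)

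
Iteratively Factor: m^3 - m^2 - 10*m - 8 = (m + 1)*(m^2 - 2*m - 8) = (m - 4)*(m + 1)*(m + 2)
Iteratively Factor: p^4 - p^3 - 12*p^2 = (p - 4)*(p^3 + 3*p^2) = p*(p - 4)*(p^2 + 3*p) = p*(p - 4)*(p + 3)*(p)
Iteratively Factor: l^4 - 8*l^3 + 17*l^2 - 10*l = (l)*(l^3 - 8*l^2 + 17*l - 10) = l*(l - 1)*(l^2 - 7*l + 10) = l*(l - 5)*(l - 1)*(l - 2)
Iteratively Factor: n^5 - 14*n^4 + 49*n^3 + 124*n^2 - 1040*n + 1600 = (n - 4)*(n^4 - 10*n^3 + 9*n^2 + 160*n - 400) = (n - 5)*(n - 4)*(n^3 - 5*n^2 - 16*n + 80) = (n - 5)*(n - 4)*(n + 4)*(n^2 - 9*n + 20) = (n - 5)*(n - 4)^2*(n + 4)*(n - 5)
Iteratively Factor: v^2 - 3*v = (v - 3)*(v)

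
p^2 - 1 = (p - 1)*(p + 1)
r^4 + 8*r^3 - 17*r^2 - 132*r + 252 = (r - 3)*(r - 2)*(r + 6)*(r + 7)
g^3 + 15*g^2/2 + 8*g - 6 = (g - 1/2)*(g + 2)*(g + 6)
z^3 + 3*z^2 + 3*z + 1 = (z + 1)^3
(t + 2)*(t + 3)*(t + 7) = t^3 + 12*t^2 + 41*t + 42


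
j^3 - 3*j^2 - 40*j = j*(j - 8)*(j + 5)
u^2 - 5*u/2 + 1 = (u - 2)*(u - 1/2)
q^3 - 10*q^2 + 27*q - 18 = (q - 6)*(q - 3)*(q - 1)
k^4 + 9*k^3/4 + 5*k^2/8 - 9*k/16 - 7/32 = (k - 1/2)*(k + 1/2)^2*(k + 7/4)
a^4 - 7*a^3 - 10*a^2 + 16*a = a*(a - 8)*(a - 1)*(a + 2)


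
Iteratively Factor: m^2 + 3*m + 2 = (m + 1)*(m + 2)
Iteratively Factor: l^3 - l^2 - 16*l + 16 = (l - 1)*(l^2 - 16) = (l - 1)*(l + 4)*(l - 4)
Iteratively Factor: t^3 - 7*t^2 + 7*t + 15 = (t - 5)*(t^2 - 2*t - 3) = (t - 5)*(t - 3)*(t + 1)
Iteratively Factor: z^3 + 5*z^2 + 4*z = (z + 4)*(z^2 + z) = (z + 1)*(z + 4)*(z)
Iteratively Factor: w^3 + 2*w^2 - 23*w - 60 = (w + 3)*(w^2 - w - 20) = (w - 5)*(w + 3)*(w + 4)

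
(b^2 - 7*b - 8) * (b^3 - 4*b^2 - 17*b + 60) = b^5 - 11*b^4 + 3*b^3 + 211*b^2 - 284*b - 480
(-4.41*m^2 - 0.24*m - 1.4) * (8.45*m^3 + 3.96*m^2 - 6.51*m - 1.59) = -37.2645*m^5 - 19.4916*m^4 + 15.9287*m^3 + 3.0303*m^2 + 9.4956*m + 2.226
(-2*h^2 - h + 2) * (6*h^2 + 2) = -12*h^4 - 6*h^3 + 8*h^2 - 2*h + 4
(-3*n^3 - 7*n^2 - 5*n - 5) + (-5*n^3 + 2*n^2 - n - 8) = -8*n^3 - 5*n^2 - 6*n - 13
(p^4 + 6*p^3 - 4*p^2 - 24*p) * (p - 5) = p^5 + p^4 - 34*p^3 - 4*p^2 + 120*p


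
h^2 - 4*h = h*(h - 4)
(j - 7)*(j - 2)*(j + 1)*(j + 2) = j^4 - 6*j^3 - 11*j^2 + 24*j + 28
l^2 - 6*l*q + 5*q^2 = (l - 5*q)*(l - q)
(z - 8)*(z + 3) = z^2 - 5*z - 24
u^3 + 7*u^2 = u^2*(u + 7)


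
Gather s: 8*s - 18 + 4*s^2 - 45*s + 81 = 4*s^2 - 37*s + 63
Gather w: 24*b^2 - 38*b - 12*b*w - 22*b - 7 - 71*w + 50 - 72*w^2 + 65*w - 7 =24*b^2 - 60*b - 72*w^2 + w*(-12*b - 6) + 36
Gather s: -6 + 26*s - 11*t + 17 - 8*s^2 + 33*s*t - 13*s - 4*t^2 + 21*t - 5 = -8*s^2 + s*(33*t + 13) - 4*t^2 + 10*t + 6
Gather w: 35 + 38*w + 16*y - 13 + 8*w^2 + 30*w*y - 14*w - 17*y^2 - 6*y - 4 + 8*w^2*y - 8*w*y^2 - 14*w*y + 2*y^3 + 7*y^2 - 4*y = w^2*(8*y + 8) + w*(-8*y^2 + 16*y + 24) + 2*y^3 - 10*y^2 + 6*y + 18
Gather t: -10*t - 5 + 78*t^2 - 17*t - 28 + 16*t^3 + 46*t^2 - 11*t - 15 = 16*t^3 + 124*t^2 - 38*t - 48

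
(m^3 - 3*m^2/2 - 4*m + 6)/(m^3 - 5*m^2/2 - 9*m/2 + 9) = (m - 2)/(m - 3)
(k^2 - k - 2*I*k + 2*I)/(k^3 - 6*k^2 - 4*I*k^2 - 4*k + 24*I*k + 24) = (k - 1)/(k^2 - 2*k*(3 + I) + 12*I)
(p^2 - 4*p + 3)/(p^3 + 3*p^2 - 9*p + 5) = (p - 3)/(p^2 + 4*p - 5)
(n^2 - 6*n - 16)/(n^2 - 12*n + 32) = (n + 2)/(n - 4)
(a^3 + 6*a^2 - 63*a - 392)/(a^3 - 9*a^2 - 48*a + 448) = (a + 7)/(a - 8)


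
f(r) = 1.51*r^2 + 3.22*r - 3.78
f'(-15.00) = -42.08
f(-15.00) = 287.67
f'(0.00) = 3.22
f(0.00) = -3.78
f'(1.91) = 8.99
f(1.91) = 7.88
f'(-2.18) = -3.36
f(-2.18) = -3.62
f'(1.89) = 8.93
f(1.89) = 7.70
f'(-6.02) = -14.96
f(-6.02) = 31.56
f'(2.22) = 9.92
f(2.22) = 10.81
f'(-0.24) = 2.50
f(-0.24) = -4.47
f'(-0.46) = 1.83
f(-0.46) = -4.94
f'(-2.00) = -2.82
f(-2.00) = -4.18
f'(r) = 3.02*r + 3.22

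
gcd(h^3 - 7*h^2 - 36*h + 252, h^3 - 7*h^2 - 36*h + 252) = h^3 - 7*h^2 - 36*h + 252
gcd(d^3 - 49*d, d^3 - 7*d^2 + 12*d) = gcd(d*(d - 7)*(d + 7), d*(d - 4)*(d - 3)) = d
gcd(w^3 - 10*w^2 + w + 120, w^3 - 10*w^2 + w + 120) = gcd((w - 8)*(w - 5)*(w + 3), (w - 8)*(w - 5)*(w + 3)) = w^3 - 10*w^2 + w + 120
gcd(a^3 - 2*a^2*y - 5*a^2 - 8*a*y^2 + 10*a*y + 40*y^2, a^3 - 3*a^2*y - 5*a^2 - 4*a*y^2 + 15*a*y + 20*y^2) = -a^2 + 4*a*y + 5*a - 20*y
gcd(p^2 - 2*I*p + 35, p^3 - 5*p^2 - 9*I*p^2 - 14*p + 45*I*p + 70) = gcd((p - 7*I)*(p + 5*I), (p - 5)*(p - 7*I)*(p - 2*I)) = p - 7*I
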